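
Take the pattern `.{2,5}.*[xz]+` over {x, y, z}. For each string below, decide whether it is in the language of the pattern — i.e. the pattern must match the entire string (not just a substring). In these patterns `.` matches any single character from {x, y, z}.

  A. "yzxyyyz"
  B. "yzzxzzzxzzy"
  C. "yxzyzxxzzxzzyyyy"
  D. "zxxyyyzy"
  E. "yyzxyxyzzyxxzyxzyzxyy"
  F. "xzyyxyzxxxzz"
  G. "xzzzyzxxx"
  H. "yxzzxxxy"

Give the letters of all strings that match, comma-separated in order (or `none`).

A, F, G

A → match
B → no match
C → no match
D → no match
E → no match
F → match
G → match
H → no match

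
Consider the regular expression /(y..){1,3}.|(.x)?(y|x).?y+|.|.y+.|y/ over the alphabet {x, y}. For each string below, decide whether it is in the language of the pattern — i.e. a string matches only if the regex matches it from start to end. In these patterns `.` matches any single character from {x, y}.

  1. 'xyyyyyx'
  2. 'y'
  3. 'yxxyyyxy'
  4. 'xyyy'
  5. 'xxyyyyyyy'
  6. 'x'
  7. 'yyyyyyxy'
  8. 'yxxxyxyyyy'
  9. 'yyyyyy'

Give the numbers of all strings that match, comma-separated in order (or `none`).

1, 2, 4, 5, 6, 9

1 → match
2 → match
3 → no match
4 → match
5 → match
6 → match
7 → no match
8 → no match
9 → match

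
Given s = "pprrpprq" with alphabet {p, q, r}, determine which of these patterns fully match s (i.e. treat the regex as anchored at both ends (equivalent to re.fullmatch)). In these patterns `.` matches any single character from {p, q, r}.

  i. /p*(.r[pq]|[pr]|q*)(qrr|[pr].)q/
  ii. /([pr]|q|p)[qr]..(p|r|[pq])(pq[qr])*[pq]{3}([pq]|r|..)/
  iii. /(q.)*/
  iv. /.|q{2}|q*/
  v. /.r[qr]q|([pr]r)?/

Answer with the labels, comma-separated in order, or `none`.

i

i → match
ii → no match
iii → no match
iv → no match
v → no match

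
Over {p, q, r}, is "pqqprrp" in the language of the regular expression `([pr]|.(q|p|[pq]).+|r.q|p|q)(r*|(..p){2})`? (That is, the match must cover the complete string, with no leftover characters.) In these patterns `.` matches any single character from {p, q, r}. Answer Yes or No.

Yes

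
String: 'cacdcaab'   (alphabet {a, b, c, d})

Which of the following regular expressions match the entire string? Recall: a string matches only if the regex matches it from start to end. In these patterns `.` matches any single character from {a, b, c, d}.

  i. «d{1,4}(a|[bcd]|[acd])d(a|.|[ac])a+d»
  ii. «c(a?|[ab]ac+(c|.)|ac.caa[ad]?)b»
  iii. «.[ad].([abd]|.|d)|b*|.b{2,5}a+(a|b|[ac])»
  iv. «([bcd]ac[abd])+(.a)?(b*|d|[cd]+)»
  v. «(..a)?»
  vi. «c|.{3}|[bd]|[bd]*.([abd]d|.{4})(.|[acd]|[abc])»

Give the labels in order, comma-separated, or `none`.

i → no match — must start with 'd'
ii → match
iii → no match
iv → no match
v → no match
vi → no match

ii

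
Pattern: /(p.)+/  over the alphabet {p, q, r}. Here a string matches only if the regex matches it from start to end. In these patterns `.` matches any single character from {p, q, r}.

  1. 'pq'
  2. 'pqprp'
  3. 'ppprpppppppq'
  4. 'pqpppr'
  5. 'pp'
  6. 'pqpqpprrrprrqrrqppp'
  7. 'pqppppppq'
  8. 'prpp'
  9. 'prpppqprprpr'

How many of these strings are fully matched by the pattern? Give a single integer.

1 → match
2 → no match
3 → match
4 → match
5 → match
6 → no match
7 → no match
8 → match
9 → match
Total matched: 6

6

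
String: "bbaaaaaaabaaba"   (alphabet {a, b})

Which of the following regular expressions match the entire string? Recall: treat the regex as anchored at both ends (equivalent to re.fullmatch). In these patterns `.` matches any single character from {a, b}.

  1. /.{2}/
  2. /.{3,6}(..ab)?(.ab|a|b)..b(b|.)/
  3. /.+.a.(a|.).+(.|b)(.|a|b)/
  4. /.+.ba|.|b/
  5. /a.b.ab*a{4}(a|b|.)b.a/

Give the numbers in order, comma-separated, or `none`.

1 → no match
2 → no match
3 → match
4 → match
5 → no match — must start with "a"

3, 4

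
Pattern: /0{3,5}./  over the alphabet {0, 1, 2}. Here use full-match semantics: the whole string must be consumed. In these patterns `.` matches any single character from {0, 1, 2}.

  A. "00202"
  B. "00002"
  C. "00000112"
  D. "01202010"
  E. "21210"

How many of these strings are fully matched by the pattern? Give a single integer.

1

A. "00202" → no match
B. "00002" → match
C. "00000112" → no match
D. "01202010" → no match
E. "21210" → no match — must start with "0"
Total matched: 1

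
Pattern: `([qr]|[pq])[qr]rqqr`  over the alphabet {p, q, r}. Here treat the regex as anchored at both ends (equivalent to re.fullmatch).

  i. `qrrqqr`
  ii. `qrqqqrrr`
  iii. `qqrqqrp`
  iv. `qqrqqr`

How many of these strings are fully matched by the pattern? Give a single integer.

i → match
ii → no match — must end with `rqqr`
iii → no match — must end with `rqqr`
iv → match
Total matched: 2

2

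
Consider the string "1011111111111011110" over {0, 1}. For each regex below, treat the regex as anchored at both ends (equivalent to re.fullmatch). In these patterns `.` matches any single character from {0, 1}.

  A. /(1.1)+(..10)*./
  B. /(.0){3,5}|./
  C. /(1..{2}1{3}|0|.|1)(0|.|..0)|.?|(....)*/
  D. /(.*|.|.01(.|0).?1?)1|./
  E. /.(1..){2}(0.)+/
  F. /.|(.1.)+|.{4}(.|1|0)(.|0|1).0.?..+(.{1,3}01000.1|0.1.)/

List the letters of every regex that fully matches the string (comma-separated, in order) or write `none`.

A

A → match
B → no match
C → no match
D → no match
E → no match
F → no match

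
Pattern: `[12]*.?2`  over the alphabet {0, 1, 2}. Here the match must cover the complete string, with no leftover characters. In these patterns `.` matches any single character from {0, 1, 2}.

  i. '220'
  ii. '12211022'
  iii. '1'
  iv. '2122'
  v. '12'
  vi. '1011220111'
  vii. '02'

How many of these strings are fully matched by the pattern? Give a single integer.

3

i. '220' → no match — must end with '2'
ii. '12211022' → no match
iii. '1' → no match — must end with '2'
iv. '2122' → match
v. '12' → match
vi. '1011220111' → no match — must end with '2'
vii. '02' → match
Total matched: 3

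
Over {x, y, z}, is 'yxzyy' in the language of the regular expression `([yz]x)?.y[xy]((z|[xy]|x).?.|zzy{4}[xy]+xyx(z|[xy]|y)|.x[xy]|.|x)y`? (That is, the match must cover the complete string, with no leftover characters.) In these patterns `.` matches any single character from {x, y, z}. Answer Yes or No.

No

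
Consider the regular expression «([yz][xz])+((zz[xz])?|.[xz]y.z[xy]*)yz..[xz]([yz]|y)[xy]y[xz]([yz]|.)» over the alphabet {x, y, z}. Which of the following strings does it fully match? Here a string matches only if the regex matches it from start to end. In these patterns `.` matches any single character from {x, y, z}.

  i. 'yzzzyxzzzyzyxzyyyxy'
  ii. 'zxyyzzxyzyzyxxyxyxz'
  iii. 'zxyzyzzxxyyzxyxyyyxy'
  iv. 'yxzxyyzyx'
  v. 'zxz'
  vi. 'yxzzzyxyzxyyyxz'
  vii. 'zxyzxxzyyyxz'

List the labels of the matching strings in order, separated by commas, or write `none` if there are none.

i → match
ii → no match
iii → match
iv. 'yxzxyyzyx' → no match
v. 'zxz' → no match
vi → no match
vii. 'zxyzxxzyyyxz' → match

i, iii, vii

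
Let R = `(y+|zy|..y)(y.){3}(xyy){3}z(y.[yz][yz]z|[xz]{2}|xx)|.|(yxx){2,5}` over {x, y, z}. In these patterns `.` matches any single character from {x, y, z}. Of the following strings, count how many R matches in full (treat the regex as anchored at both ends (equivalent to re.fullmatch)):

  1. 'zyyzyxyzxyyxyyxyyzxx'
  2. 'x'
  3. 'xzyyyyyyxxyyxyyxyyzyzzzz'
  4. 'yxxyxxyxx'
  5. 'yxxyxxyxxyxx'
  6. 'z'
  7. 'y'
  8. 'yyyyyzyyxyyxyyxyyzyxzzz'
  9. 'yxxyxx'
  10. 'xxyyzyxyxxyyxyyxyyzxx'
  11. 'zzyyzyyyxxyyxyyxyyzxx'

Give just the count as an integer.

1 → match
2. 'x' → match
3 → match
4. 'yxxyxxyxx' → match
5. 'yxxyxxyxxyxx' → match
6. 'z' → match
7. 'y' → match
8 → match
9. 'yxxyxx' → match
10 → match
11 → match
Total matched: 11

11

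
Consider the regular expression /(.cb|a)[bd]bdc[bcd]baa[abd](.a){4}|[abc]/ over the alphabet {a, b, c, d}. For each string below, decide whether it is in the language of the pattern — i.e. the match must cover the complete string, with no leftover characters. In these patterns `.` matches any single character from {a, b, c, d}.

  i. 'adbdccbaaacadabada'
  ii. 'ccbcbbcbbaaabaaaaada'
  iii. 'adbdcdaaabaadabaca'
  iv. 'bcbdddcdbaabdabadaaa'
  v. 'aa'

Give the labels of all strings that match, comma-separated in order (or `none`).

i → match
ii → no match
iii → no match
iv → no match
v → no match

i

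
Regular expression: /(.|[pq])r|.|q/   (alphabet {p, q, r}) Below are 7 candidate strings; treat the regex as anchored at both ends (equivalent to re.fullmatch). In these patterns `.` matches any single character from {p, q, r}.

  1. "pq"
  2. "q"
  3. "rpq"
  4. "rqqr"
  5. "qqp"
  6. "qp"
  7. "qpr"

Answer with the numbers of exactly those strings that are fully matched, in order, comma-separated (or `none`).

1. "pq" → no match
2. "q" → match
3. "rpq" → no match
4. "rqqr" → no match
5. "qqp" → no match
6. "qp" → no match
7. "qpr" → no match

2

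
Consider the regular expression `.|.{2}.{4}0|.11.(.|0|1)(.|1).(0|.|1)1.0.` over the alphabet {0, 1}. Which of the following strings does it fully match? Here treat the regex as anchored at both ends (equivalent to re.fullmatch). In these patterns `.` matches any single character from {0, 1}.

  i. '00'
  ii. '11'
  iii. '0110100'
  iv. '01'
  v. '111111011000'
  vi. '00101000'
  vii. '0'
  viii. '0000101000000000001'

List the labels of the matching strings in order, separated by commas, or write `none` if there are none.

iii, v, vii

i → no match
ii → no match
iii → match
iv → no match
v → match
vi → no match
vii → match
viii → no match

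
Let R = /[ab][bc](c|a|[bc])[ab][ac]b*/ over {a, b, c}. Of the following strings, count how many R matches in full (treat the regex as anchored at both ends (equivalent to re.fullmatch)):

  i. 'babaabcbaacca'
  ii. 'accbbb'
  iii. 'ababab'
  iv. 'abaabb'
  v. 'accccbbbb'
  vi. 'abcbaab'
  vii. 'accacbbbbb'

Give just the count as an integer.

i → no match
ii → no match
iii → match
iv → no match
v → no match
vi → no match
vii → match
Total matched: 2

2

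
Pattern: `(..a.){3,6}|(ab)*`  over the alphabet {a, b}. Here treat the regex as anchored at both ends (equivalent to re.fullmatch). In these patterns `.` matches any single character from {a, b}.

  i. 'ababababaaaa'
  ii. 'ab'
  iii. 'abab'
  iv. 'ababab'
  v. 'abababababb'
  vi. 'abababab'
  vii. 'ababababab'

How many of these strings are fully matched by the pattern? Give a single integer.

i. 'ababababaaaa' → match
ii. 'ab' → match
iii. 'abab' → match
iv. 'ababab' → match
v. 'abababababb' → no match
vi. 'abababab' → match
vii. 'ababababab' → match
Total matched: 6

6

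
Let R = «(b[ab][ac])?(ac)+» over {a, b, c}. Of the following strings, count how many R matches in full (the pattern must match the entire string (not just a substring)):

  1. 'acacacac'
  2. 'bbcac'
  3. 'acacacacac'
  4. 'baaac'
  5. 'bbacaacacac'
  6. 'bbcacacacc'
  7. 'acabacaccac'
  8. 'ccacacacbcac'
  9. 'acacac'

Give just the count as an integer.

5

1 → match
2 → match
3 → match
4 → match
5 → no match
6 → no match — must end with 'ac'
7 → no match
8 → no match
9 → match
Total matched: 5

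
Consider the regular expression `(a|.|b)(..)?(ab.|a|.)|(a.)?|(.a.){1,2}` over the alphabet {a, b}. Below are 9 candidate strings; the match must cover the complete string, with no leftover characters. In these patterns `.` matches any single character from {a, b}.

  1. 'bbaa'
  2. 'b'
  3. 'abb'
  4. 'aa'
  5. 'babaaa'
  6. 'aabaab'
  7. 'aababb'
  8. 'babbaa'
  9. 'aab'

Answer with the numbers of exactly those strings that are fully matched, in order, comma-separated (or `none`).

1 → match
2 → no match
3 → no match
4 → match
5 → match
6 → match
7 → match
8 → match
9 → match

1, 4, 5, 6, 7, 8, 9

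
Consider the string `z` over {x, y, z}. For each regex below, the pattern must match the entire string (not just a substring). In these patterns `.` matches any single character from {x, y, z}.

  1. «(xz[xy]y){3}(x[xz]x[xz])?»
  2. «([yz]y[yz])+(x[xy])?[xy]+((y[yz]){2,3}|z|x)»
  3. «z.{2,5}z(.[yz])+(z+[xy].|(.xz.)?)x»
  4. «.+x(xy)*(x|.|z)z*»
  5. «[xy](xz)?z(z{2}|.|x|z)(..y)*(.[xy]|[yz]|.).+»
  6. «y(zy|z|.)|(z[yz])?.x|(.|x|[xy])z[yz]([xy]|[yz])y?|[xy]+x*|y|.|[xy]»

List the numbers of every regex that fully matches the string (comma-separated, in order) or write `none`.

6

1 → no match — must start with `xz`
2 → no match
3 → no match — must end with `x`
4 → no match
5 → no match
6 → match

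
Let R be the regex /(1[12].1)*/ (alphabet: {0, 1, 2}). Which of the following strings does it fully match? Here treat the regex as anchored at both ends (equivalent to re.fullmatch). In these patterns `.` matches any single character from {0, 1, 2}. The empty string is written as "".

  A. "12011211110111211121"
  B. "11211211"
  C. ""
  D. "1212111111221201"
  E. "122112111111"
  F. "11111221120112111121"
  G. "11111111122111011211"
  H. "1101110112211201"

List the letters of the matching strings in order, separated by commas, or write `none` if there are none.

A → match
B → match
C → match
D → no match
E → match
F → match
G → match
H → match

A, B, C, E, F, G, H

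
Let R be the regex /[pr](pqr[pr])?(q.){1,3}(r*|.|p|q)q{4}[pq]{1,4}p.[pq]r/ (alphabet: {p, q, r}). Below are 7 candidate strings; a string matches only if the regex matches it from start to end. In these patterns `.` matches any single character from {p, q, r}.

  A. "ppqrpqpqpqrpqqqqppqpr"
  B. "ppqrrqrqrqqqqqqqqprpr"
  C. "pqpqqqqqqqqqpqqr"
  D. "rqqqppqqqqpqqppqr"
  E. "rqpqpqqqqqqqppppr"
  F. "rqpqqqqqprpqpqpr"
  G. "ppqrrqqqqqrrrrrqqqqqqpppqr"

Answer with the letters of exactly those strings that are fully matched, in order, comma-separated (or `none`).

A, B, C, D, E, G

A → match
B → match
C → match
D → match
E → match
F → no match
G → match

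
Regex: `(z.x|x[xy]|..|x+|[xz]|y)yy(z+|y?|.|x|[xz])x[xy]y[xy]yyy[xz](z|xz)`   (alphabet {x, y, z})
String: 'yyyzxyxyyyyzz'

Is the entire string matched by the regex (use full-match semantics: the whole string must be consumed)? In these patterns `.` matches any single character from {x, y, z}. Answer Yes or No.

No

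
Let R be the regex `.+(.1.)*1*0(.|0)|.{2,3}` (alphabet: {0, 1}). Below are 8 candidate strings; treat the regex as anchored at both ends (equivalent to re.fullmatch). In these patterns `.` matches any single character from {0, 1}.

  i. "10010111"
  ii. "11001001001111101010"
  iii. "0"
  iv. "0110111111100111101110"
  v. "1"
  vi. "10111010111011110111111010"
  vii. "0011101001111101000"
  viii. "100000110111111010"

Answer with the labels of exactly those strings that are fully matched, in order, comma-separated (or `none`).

vii

i → no match
ii → no match
iii → no match
iv → no match
v → no match
vi → no match
vii → match
viii → no match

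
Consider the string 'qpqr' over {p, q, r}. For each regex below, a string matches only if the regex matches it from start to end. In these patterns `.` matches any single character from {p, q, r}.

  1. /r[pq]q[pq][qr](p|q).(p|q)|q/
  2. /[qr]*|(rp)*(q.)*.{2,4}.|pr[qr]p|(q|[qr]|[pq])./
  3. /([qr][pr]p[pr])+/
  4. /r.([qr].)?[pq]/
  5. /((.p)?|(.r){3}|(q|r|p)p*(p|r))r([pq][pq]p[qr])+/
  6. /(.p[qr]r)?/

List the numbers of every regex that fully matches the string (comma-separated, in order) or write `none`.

2, 6

1 → no match
2 → match
3 → no match
4 → no match — must start with 'r'
5 → no match
6 → match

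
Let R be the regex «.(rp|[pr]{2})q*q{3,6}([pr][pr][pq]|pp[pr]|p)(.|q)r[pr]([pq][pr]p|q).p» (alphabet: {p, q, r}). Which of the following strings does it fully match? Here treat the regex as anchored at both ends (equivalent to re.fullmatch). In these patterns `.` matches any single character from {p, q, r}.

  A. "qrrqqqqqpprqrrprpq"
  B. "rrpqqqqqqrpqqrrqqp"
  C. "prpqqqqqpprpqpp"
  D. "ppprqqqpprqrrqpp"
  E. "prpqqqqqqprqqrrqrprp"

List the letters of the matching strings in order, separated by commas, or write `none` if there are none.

B, C, E

A → no match — must end with "p"
B → match
C → match
D → no match
E → match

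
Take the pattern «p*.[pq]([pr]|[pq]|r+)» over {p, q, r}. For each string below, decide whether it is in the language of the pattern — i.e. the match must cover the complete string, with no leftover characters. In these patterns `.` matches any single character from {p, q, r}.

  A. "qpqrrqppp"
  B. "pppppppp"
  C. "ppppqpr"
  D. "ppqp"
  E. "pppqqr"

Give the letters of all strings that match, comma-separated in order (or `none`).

B, C, D, E

A. "qpqrrqppp" → no match
B. "pppppppp" → match
C. "ppppqpr" → match
D. "ppqp" → match
E. "pppqqr" → match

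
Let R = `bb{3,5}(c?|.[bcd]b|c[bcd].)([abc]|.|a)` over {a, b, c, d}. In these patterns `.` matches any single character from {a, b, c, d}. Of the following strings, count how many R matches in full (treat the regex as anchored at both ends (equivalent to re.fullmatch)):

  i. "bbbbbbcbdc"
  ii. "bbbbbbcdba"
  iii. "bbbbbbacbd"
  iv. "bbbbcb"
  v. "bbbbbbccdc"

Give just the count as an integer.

5

i → match
ii → match
iii → match
iv → match
v → match
Total matched: 5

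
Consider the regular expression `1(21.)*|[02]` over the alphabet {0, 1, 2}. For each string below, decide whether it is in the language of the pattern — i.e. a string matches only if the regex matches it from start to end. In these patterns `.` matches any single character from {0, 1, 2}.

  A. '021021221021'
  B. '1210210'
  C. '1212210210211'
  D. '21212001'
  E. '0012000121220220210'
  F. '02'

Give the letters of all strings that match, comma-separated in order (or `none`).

A. '021021221021' → no match
B. '1210210' → match
C → match
D. '21212001' → no match
E → no match
F. '02' → no match

B, C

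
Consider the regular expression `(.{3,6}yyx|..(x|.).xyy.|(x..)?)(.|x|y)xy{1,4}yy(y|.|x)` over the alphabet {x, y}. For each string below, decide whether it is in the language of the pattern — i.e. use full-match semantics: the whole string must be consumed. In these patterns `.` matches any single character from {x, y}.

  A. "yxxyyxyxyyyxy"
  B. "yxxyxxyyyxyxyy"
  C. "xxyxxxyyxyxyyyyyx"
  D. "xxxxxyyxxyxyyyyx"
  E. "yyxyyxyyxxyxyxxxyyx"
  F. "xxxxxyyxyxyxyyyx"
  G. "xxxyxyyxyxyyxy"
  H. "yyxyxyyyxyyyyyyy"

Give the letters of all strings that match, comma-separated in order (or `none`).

A → no match
B → no match
C → match
D → no match
E → no match
F → no match
G → no match
H → no match

C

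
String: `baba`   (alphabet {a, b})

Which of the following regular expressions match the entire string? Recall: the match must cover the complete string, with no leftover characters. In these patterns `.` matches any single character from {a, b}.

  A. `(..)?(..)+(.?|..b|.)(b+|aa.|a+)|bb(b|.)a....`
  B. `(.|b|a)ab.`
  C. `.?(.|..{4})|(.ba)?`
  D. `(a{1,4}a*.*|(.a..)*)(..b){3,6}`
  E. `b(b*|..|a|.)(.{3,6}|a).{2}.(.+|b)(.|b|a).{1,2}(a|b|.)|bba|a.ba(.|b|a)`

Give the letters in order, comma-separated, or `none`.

A, B

A → match
B → match
C → no match
D → no match — must end with `b`
E → no match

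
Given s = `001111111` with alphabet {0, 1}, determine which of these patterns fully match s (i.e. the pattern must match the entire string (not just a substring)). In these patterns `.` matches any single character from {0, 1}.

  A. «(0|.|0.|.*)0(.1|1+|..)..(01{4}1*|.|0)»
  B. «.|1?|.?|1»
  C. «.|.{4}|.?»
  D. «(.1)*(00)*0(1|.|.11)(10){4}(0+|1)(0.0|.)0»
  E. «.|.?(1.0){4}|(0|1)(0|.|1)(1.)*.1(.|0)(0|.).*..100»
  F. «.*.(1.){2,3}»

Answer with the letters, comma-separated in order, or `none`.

A, F

A → match
B → no match
C → no match
D → no match — must end with `0`
E → no match
F → match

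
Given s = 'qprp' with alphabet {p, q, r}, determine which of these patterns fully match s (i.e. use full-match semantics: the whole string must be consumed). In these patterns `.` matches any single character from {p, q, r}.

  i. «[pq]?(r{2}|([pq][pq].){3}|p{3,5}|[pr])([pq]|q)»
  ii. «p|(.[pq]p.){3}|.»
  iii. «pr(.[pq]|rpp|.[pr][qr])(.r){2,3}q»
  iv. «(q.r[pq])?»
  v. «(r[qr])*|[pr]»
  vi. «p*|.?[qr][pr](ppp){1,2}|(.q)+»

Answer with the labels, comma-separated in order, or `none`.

iv

i → no match
ii → no match
iii → no match — must start with 'pr'
iv → match
v → no match
vi → no match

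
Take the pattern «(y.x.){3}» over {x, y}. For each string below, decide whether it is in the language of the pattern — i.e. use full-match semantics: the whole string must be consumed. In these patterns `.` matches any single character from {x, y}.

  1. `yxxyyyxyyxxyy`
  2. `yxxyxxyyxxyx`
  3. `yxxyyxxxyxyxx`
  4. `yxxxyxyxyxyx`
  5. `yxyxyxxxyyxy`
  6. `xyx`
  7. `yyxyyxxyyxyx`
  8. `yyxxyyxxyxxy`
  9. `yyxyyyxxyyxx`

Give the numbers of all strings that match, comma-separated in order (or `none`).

8, 9

1 → no match
2 → no match
3 → no match
4 → no match
5 → no match
6 → no match — must start with `y`
7 → no match
8 → match
9 → match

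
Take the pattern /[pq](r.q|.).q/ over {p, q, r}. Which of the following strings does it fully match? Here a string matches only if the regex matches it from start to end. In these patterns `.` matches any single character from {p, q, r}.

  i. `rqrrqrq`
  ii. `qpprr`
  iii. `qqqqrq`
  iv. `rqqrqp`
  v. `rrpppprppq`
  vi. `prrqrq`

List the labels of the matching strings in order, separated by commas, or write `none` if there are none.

vi

i → no match
ii → no match — must end with `q`
iii → no match
iv → no match — must end with `q`
v → no match
vi → match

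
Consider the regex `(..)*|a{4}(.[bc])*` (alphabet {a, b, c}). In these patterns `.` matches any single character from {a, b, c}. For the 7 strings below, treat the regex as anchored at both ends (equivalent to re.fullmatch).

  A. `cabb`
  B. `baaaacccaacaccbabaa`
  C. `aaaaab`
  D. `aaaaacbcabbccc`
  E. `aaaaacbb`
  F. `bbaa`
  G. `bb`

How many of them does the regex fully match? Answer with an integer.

A. `cabb` → match
B → no match
C. `aaaaab` → match
D → match
E. `aaaaacbb` → match
F. `bbaa` → match
G. `bb` → match
Total matched: 6

6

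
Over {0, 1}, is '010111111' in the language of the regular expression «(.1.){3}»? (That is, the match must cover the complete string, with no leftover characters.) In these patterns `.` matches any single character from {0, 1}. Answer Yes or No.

Yes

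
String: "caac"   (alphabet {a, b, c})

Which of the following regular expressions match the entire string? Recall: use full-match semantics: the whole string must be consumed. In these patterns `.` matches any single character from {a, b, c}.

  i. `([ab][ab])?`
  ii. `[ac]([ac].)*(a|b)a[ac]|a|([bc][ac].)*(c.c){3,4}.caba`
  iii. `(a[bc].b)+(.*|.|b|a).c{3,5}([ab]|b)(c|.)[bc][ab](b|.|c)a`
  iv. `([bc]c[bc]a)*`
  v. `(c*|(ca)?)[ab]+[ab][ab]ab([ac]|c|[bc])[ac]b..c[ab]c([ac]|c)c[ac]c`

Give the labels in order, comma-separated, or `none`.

i → no match
ii → match
iii → no match — must start with "a"
iv → no match
v → no match

ii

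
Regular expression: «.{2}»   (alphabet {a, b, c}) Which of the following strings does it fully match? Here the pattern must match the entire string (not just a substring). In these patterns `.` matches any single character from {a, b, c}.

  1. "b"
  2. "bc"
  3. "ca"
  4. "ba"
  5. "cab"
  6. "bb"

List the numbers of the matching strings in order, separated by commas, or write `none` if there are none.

2, 3, 4, 6

1 → no match
2 → match
3 → match
4 → match
5 → no match
6 → match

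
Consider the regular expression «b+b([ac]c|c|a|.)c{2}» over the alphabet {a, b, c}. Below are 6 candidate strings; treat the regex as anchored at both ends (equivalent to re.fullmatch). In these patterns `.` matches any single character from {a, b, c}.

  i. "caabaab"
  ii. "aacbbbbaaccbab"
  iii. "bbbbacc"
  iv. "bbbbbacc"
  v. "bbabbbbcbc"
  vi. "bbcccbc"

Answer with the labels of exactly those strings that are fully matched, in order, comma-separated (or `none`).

i → no match — must start with "b"
ii → no match — must start with "b"
iii → match
iv → match
v → no match
vi → no match

iii, iv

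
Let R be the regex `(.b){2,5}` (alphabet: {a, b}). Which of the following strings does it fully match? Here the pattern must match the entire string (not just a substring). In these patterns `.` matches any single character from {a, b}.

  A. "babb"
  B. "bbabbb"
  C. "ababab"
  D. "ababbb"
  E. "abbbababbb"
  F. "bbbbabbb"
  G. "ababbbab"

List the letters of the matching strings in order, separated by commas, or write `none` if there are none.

A → no match
B → match
C → match
D → match
E → match
F → match
G → match

B, C, D, E, F, G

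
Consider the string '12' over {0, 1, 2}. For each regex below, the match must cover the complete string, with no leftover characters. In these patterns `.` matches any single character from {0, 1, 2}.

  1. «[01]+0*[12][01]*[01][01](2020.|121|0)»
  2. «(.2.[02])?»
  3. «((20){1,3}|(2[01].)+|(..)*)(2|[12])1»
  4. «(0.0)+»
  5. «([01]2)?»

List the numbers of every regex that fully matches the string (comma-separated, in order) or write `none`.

1 → no match
2 → no match
3 → no match — must end with '1'
4 → no match — must start with '0'
5 → match

5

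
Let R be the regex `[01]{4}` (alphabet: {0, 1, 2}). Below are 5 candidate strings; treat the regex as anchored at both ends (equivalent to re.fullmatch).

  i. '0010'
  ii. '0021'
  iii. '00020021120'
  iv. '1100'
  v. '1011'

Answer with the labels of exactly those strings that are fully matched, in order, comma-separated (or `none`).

i, iv, v

i. '0010' → match
ii. '0021' → no match
iii. '00020021120' → no match
iv. '1100' → match
v. '1011' → match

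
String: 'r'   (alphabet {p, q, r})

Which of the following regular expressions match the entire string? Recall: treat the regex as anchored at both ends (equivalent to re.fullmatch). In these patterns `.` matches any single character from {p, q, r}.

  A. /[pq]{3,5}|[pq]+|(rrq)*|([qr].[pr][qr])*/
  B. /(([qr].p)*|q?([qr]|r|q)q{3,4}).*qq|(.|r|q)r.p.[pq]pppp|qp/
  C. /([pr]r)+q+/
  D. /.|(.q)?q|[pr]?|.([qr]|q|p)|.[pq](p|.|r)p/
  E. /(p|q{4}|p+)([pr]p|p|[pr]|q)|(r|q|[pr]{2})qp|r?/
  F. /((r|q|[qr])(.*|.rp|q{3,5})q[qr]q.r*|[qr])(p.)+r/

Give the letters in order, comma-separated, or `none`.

D, E

A → no match
B → no match
C → no match — must end with 'q'
D → match
E → match
F → no match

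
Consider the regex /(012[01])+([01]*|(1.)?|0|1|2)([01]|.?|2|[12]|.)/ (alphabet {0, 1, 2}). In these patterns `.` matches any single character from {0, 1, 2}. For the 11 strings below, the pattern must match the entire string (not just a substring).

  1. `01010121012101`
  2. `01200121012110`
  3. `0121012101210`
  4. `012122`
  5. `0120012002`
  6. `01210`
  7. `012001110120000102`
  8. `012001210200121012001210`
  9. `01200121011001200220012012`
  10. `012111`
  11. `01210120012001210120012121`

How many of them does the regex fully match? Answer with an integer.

7

1 → no match — must start with `012`
2 → match
3 → match
4. `012122` → match
5. `0120012002` → match
6. `01210` → match
7 → no match
8 → no match
9 → no match
10. `012111` → match
11 → match
Total matched: 7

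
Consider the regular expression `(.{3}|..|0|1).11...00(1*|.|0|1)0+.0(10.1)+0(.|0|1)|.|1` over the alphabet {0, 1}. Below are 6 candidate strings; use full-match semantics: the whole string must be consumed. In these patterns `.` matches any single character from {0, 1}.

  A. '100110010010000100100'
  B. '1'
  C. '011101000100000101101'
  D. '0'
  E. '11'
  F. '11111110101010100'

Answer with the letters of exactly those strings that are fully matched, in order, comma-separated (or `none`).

A → match
B → match
C → match
D → match
E → no match
F → no match

A, B, C, D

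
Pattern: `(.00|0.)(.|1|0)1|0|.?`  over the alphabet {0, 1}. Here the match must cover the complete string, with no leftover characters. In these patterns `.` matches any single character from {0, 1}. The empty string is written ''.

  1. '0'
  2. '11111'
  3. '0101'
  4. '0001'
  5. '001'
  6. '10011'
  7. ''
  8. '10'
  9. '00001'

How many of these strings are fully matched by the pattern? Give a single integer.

6

1 → match
2 → no match
3 → match
4 → match
5 → no match
6 → match
7 → match
8 → no match
9 → match
Total matched: 6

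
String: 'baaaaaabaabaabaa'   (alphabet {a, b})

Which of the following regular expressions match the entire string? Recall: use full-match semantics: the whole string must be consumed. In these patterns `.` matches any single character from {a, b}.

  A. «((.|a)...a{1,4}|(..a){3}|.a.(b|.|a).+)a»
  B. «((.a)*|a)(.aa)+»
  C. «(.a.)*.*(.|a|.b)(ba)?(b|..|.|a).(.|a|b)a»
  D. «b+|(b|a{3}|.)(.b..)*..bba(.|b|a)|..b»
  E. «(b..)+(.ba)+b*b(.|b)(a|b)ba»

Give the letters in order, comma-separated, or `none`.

A → match
B → match
C → match
D → no match
E → no match — must end with 'ba'

A, B, C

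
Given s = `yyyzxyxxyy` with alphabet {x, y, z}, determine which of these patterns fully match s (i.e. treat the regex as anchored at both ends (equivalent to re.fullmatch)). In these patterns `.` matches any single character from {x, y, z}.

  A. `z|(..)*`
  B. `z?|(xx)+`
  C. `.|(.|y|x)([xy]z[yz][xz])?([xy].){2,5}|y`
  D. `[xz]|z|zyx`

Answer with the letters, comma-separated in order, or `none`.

A

A → match
B → no match
C → no match
D → no match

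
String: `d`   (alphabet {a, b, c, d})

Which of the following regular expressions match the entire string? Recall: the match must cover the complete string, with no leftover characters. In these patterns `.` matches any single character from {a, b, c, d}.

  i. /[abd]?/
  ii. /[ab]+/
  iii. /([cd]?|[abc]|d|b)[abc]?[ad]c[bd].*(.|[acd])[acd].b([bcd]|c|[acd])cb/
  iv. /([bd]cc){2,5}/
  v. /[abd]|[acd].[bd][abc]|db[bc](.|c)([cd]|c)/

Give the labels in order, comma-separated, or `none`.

i → match
ii → no match
iii → no match — must end with `cb`
iv → no match — must end with `cc`
v → match

i, v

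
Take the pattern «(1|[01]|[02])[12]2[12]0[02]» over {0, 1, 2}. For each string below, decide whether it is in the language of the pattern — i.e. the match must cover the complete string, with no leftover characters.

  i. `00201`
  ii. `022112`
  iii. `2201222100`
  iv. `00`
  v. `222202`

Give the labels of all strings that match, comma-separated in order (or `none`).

i → no match
ii → no match
iii → no match
iv → no match
v → match

v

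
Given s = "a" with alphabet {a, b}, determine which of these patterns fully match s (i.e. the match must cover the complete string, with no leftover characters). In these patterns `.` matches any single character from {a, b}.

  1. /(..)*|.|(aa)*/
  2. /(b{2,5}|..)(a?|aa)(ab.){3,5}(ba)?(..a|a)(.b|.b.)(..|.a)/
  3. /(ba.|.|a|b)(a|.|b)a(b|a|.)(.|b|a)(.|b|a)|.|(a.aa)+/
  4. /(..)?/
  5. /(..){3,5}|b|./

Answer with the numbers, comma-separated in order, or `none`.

1, 3, 5

1 → match
2 → no match
3 → match
4 → no match
5 → match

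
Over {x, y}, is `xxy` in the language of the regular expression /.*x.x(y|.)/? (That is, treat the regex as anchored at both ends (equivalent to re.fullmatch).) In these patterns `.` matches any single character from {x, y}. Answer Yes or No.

No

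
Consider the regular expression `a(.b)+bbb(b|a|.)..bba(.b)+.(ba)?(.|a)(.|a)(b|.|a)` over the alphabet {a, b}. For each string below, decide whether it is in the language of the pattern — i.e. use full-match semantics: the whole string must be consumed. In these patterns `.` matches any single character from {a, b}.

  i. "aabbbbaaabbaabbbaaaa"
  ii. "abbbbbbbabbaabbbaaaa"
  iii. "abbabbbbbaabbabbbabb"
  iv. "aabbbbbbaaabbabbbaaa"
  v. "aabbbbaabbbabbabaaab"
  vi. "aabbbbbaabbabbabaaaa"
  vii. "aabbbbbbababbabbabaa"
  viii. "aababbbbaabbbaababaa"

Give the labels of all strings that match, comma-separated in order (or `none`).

i, ii, iii, iv, v, vi, vii, viii

i → match
ii → match
iii → match
iv → match
v → match
vi → match
vii → match
viii → match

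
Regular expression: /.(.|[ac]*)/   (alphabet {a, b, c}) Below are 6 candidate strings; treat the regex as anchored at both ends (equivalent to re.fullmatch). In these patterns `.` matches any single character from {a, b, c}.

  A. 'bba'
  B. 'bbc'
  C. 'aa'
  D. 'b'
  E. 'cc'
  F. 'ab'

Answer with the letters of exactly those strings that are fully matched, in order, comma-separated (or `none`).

C, D, E, F

A → no match
B → no match
C → match
D → match
E → match
F → match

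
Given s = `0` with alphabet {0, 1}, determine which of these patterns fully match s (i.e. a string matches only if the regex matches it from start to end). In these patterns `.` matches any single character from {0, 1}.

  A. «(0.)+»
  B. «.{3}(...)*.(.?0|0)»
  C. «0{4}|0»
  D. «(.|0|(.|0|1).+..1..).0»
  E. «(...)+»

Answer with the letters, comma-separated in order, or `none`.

C

A → no match
B → no match
C → match
D → no match
E → no match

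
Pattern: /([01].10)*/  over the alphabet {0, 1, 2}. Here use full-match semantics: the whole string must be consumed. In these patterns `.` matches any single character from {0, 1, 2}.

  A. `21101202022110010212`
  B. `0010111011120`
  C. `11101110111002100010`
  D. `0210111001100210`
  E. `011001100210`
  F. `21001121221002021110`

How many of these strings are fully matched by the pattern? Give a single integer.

A → no match
B → no match
C → match
D → match
E → match
F → no match
Total matched: 3

3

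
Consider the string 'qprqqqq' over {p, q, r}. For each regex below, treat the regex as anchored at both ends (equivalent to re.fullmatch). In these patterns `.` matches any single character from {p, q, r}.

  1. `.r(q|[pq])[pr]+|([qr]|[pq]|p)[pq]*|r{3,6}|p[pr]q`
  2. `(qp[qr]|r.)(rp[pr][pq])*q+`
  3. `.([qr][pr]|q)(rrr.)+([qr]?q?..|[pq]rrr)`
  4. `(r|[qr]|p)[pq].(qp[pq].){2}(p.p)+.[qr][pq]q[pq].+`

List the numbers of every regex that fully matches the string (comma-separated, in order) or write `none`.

1 → no match
2 → match
3 → no match
4 → no match

2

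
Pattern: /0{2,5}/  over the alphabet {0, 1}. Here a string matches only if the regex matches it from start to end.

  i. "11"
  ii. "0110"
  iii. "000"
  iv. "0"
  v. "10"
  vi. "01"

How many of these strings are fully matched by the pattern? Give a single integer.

1

i. "11" → no match — must start with "0"
ii. "0110" → no match
iii. "000" → match
iv. "0" → no match
v. "10" → no match — must start with "0"
vi. "01" → no match — must end with "0"
Total matched: 1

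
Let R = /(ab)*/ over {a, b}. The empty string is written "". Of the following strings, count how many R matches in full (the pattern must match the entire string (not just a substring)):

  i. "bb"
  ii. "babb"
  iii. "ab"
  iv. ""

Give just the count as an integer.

2

i. "bb" → no match
ii. "babb" → no match
iii. "ab" → match
iv. "" → match
Total matched: 2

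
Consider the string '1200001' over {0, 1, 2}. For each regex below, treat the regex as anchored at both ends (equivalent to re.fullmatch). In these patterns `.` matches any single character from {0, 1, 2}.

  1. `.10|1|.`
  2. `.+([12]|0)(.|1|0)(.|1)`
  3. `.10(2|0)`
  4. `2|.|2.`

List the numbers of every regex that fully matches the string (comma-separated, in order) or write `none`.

2

1 → no match
2 → match
3 → no match
4 → no match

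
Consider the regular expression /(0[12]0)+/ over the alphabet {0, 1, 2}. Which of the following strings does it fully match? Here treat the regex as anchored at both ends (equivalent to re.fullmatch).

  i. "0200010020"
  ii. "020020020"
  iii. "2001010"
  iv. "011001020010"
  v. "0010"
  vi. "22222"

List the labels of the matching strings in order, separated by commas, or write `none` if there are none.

ii

i → no match
ii → match
iii → no match — must start with "0"
iv → no match
v → no match
vi → no match — must start with "0"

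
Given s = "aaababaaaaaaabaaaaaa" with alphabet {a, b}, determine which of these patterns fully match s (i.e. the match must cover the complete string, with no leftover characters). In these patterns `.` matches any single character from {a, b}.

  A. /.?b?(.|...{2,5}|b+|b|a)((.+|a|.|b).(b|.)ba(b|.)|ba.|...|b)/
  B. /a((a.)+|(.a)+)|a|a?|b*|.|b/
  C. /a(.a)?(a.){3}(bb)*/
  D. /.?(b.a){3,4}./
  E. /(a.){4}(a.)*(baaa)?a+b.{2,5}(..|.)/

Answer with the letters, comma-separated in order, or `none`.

E

A → no match
B → no match
C → no match
D → no match
E → match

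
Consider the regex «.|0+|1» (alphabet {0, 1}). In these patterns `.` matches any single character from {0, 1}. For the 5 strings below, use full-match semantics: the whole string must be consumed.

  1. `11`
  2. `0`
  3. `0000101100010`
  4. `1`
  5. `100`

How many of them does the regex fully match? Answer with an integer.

2

1 → no match
2 → match
3 → no match
4 → match
5 → no match
Total matched: 2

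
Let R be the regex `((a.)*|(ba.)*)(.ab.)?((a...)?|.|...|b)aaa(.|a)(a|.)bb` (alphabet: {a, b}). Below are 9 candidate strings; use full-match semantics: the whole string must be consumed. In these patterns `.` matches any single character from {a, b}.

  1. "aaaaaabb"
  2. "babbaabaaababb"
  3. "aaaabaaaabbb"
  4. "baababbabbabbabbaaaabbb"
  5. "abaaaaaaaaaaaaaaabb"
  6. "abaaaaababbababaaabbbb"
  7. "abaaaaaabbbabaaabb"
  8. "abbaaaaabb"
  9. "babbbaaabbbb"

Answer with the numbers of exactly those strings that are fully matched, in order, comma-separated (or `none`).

1 → match
2 → match
3 → match
4 → match
5 → match
6 → match
7 → no match
8 → match
9 → match

1, 2, 3, 4, 5, 6, 8, 9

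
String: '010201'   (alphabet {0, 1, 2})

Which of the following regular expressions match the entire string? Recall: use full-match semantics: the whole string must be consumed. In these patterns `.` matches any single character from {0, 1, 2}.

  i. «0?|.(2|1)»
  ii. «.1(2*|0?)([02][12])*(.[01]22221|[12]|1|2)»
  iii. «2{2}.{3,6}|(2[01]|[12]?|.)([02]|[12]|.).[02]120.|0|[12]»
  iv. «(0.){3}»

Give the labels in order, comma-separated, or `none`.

iv

i → no match
ii → no match
iii → no match
iv → match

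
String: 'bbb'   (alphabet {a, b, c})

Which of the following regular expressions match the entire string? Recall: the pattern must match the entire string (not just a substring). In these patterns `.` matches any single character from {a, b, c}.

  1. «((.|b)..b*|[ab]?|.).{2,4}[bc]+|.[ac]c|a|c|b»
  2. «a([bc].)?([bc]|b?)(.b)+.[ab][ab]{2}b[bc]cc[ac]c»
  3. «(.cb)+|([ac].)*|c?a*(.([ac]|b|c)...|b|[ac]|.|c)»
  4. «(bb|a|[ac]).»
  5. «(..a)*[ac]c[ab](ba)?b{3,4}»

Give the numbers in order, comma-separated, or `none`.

1 → match
2 → no match — must start with 'a'
3 → no match
4 → match
5 → no match

1, 4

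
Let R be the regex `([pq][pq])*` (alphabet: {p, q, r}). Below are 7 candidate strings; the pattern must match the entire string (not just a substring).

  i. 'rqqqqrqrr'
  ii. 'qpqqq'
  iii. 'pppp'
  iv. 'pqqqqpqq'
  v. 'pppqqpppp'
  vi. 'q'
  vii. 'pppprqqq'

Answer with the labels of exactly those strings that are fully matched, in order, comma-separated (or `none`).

i. 'rqqqqrqrr' → no match
ii. 'qpqqq' → no match
iii. 'pppp' → match
iv. 'pqqqqpqq' → match
v. 'pppqqpppp' → no match
vi. 'q' → no match
vii. 'pppprqqq' → no match

iii, iv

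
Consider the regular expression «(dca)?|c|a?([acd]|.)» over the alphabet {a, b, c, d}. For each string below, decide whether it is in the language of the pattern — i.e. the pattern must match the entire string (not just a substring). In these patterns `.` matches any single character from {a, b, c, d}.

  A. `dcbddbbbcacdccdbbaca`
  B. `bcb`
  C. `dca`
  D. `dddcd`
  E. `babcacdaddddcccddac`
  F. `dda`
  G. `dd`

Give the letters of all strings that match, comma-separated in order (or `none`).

A → no match
B → no match
C → match
D → no match
E → no match
F → no match
G → no match

C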